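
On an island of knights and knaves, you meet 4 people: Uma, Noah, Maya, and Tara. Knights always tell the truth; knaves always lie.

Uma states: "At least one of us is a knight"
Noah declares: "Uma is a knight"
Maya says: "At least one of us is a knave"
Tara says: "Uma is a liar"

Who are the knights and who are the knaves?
Uma is a knight.
Noah is a knight.
Maya is a knight.
Tara is a knave.

Verification:
- Uma (knight) says "At least one of us is a knight" - this is TRUE because Uma, Noah, and Maya are knights.
- Noah (knight) says "Uma is a knight" - this is TRUE because Uma is a knight.
- Maya (knight) says "At least one of us is a knave" - this is TRUE because Tara is a knave.
- Tara (knave) says "Uma is a liar" - this is FALSE (a lie) because Uma is a knight.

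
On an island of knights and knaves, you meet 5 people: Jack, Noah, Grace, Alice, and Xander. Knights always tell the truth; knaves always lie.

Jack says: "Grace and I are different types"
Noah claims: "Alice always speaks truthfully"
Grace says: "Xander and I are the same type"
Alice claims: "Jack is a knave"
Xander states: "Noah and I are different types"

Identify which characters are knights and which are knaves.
Jack is a knight.
Noah is a knave.
Grace is a knave.
Alice is a knave.
Xander is a knight.

Verification:
- Jack (knight) says "Grace and I are different types" - this is TRUE because Jack is a knight and Grace is a knave.
- Noah (knave) says "Alice always speaks truthfully" - this is FALSE (a lie) because Alice is a knave.
- Grace (knave) says "Xander and I are the same type" - this is FALSE (a lie) because Grace is a knave and Xander is a knight.
- Alice (knave) says "Jack is a knave" - this is FALSE (a lie) because Jack is a knight.
- Xander (knight) says "Noah and I are different types" - this is TRUE because Xander is a knight and Noah is a knave.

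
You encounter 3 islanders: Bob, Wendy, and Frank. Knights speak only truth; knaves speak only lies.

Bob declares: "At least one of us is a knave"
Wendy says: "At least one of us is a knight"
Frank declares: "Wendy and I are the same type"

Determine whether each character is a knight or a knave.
Bob is a knight.
Wendy is a knight.
Frank is a knave.

Verification:
- Bob (knight) says "At least one of us is a knave" - this is TRUE because Frank is a knave.
- Wendy (knight) says "At least one of us is a knight" - this is TRUE because Bob and Wendy are knights.
- Frank (knave) says "Wendy and I are the same type" - this is FALSE (a lie) because Frank is a knave and Wendy is a knight.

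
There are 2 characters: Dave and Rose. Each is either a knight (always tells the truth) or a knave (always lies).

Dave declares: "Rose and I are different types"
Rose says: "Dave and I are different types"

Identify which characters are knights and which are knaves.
Dave is a knave.
Rose is a knave.

Verification:
- Dave (knave) says "Rose and I are different types" - this is FALSE (a lie) because Dave is a knave and Rose is a knave.
- Rose (knave) says "Dave and I are different types" - this is FALSE (a lie) because Rose is a knave and Dave is a knave.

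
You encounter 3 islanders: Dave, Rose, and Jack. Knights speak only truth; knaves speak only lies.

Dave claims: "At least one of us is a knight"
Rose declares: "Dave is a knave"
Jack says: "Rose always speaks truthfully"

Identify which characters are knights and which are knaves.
Dave is a knight.
Rose is a knave.
Jack is a knave.

Verification:
- Dave (knight) says "At least one of us is a knight" - this is TRUE because Dave is a knight.
- Rose (knave) says "Dave is a knave" - this is FALSE (a lie) because Dave is a knight.
- Jack (knave) says "Rose always speaks truthfully" - this is FALSE (a lie) because Rose is a knave.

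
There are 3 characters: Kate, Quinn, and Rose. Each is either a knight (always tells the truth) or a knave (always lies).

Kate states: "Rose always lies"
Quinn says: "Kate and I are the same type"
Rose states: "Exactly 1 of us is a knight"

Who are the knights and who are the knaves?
Kate is a knight.
Quinn is a knight.
Rose is a knave.

Verification:
- Kate (knight) says "Rose always lies" - this is TRUE because Rose is a knave.
- Quinn (knight) says "Kate and I are the same type" - this is TRUE because Quinn is a knight and Kate is a knight.
- Rose (knave) says "Exactly 1 of us is a knight" - this is FALSE (a lie) because there are 2 knights.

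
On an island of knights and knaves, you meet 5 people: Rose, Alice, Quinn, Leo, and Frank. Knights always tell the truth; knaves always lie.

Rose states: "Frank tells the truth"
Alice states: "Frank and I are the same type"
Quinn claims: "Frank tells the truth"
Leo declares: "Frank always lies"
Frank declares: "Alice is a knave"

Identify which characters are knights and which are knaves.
Rose is a knight.
Alice is a knave.
Quinn is a knight.
Leo is a knave.
Frank is a knight.

Verification:
- Rose (knight) says "Frank tells the truth" - this is TRUE because Frank is a knight.
- Alice (knave) says "Frank and I are the same type" - this is FALSE (a lie) because Alice is a knave and Frank is a knight.
- Quinn (knight) says "Frank tells the truth" - this is TRUE because Frank is a knight.
- Leo (knave) says "Frank always lies" - this is FALSE (a lie) because Frank is a knight.
- Frank (knight) says "Alice is a knave" - this is TRUE because Alice is a knave.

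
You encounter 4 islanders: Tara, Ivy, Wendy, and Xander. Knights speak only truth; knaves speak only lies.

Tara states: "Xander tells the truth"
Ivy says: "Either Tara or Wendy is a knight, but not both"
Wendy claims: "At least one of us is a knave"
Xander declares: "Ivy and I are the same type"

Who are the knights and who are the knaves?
Tara is a knave.
Ivy is a knight.
Wendy is a knight.
Xander is a knave.

Verification:
- Tara (knave) says "Xander tells the truth" - this is FALSE (a lie) because Xander is a knave.
- Ivy (knight) says "Either Tara or Wendy is a knight, but not both" - this is TRUE because Tara is a knave and Wendy is a knight.
- Wendy (knight) says "At least one of us is a knave" - this is TRUE because Tara and Xander are knaves.
- Xander (knave) says "Ivy and I are the same type" - this is FALSE (a lie) because Xander is a knave and Ivy is a knight.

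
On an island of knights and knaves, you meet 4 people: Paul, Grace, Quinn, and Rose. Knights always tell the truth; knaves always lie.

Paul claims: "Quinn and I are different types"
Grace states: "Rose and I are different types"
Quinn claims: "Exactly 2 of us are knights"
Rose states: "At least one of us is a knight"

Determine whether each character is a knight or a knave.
Paul is a knave.
Grace is a knave.
Quinn is a knave.
Rose is a knave.

Verification:
- Paul (knave) says "Quinn and I are different types" - this is FALSE (a lie) because Paul is a knave and Quinn is a knave.
- Grace (knave) says "Rose and I are different types" - this is FALSE (a lie) because Grace is a knave and Rose is a knave.
- Quinn (knave) says "Exactly 2 of us are knights" - this is FALSE (a lie) because there are 0 knights.
- Rose (knave) says "At least one of us is a knight" - this is FALSE (a lie) because no one is a knight.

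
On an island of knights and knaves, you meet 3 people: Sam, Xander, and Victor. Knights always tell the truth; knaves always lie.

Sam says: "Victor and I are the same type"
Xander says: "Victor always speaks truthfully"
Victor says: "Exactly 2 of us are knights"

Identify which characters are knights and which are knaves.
Sam is a knave.
Xander is a knight.
Victor is a knight.

Verification:
- Sam (knave) says "Victor and I are the same type" - this is FALSE (a lie) because Sam is a knave and Victor is a knight.
- Xander (knight) says "Victor always speaks truthfully" - this is TRUE because Victor is a knight.
- Victor (knight) says "Exactly 2 of us are knights" - this is TRUE because there are 2 knights.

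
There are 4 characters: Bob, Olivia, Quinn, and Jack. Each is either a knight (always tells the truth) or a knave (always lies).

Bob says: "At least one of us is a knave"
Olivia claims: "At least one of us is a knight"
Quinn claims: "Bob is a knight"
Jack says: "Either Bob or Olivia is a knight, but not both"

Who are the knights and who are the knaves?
Bob is a knight.
Olivia is a knight.
Quinn is a knight.
Jack is a knave.

Verification:
- Bob (knight) says "At least one of us is a knave" - this is TRUE because Jack is a knave.
- Olivia (knight) says "At least one of us is a knight" - this is TRUE because Bob, Olivia, and Quinn are knights.
- Quinn (knight) says "Bob is a knight" - this is TRUE because Bob is a knight.
- Jack (knave) says "Either Bob or Olivia is a knight, but not both" - this is FALSE (a lie) because Bob is a knight and Olivia is a knight.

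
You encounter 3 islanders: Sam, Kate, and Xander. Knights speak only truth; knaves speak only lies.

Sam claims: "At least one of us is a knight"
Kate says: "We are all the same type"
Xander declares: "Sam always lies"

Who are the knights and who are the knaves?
Sam is a knight.
Kate is a knave.
Xander is a knave.

Verification:
- Sam (knight) says "At least one of us is a knight" - this is TRUE because Sam is a knight.
- Kate (knave) says "We are all the same type" - this is FALSE (a lie) because Sam is a knight and Kate and Xander are knaves.
- Xander (knave) says "Sam always lies" - this is FALSE (a lie) because Sam is a knight.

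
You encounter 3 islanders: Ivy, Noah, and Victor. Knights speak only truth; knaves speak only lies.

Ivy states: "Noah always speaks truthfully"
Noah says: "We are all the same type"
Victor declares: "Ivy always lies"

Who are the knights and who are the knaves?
Ivy is a knave.
Noah is a knave.
Victor is a knight.

Verification:
- Ivy (knave) says "Noah always speaks truthfully" - this is FALSE (a lie) because Noah is a knave.
- Noah (knave) says "We are all the same type" - this is FALSE (a lie) because Victor is a knight and Ivy and Noah are knaves.
- Victor (knight) says "Ivy always lies" - this is TRUE because Ivy is a knave.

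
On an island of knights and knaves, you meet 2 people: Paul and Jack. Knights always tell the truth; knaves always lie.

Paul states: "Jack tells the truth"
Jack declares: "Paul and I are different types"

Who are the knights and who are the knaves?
Paul is a knave.
Jack is a knave.

Verification:
- Paul (knave) says "Jack tells the truth" - this is FALSE (a lie) because Jack is a knave.
- Jack (knave) says "Paul and I are different types" - this is FALSE (a lie) because Jack is a knave and Paul is a knave.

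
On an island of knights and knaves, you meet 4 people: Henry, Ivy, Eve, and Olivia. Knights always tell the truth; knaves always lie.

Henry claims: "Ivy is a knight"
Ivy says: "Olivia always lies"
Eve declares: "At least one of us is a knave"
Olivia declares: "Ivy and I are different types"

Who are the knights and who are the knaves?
Henry is a knave.
Ivy is a knave.
Eve is a knight.
Olivia is a knight.

Verification:
- Henry (knave) says "Ivy is a knight" - this is FALSE (a lie) because Ivy is a knave.
- Ivy (knave) says "Olivia always lies" - this is FALSE (a lie) because Olivia is a knight.
- Eve (knight) says "At least one of us is a knave" - this is TRUE because Henry and Ivy are knaves.
- Olivia (knight) says "Ivy and I are different types" - this is TRUE because Olivia is a knight and Ivy is a knave.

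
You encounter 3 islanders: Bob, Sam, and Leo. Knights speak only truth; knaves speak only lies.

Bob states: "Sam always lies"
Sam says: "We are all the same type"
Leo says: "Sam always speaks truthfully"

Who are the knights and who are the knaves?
Bob is a knight.
Sam is a knave.
Leo is a knave.

Verification:
- Bob (knight) says "Sam always lies" - this is TRUE because Sam is a knave.
- Sam (knave) says "We are all the same type" - this is FALSE (a lie) because Bob is a knight and Sam and Leo are knaves.
- Leo (knave) says "Sam always speaks truthfully" - this is FALSE (a lie) because Sam is a knave.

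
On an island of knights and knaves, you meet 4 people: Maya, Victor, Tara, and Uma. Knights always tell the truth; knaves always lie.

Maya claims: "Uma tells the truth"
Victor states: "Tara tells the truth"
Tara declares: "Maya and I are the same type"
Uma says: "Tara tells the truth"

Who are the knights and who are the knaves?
Maya is a knight.
Victor is a knight.
Tara is a knight.
Uma is a knight.

Verification:
- Maya (knight) says "Uma tells the truth" - this is TRUE because Uma is a knight.
- Victor (knight) says "Tara tells the truth" - this is TRUE because Tara is a knight.
- Tara (knight) says "Maya and I are the same type" - this is TRUE because Tara is a knight and Maya is a knight.
- Uma (knight) says "Tara tells the truth" - this is TRUE because Tara is a knight.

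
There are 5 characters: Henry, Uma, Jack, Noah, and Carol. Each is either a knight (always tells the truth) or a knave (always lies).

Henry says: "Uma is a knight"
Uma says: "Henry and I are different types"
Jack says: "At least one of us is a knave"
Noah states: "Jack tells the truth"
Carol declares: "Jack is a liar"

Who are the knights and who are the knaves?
Henry is a knave.
Uma is a knave.
Jack is a knight.
Noah is a knight.
Carol is a knave.

Verification:
- Henry (knave) says "Uma is a knight" - this is FALSE (a lie) because Uma is a knave.
- Uma (knave) says "Henry and I are different types" - this is FALSE (a lie) because Uma is a knave and Henry is a knave.
- Jack (knight) says "At least one of us is a knave" - this is TRUE because Henry, Uma, and Carol are knaves.
- Noah (knight) says "Jack tells the truth" - this is TRUE because Jack is a knight.
- Carol (knave) says "Jack is a liar" - this is FALSE (a lie) because Jack is a knight.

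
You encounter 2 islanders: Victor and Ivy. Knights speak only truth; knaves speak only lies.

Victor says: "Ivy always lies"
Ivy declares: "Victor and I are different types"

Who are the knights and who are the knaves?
Victor is a knave.
Ivy is a knight.

Verification:
- Victor (knave) says "Ivy always lies" - this is FALSE (a lie) because Ivy is a knight.
- Ivy (knight) says "Victor and I are different types" - this is TRUE because Ivy is a knight and Victor is a knave.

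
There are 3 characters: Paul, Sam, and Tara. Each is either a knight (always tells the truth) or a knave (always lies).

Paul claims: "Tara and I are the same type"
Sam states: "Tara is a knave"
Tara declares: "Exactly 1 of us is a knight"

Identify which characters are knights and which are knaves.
Paul is a knave.
Sam is a knave.
Tara is a knight.

Verification:
- Paul (knave) says "Tara and I are the same type" - this is FALSE (a lie) because Paul is a knave and Tara is a knight.
- Sam (knave) says "Tara is a knave" - this is FALSE (a lie) because Tara is a knight.
- Tara (knight) says "Exactly 1 of us is a knight" - this is TRUE because there are 1 knights.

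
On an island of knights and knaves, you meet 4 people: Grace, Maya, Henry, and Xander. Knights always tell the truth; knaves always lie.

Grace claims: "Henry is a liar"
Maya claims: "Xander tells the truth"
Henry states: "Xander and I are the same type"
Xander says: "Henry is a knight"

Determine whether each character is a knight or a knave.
Grace is a knave.
Maya is a knight.
Henry is a knight.
Xander is a knight.

Verification:
- Grace (knave) says "Henry is a liar" - this is FALSE (a lie) because Henry is a knight.
- Maya (knight) says "Xander tells the truth" - this is TRUE because Xander is a knight.
- Henry (knight) says "Xander and I are the same type" - this is TRUE because Henry is a knight and Xander is a knight.
- Xander (knight) says "Henry is a knight" - this is TRUE because Henry is a knight.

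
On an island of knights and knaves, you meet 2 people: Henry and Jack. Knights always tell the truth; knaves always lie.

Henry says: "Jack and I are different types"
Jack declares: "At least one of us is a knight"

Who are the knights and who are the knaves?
Henry is a knave.
Jack is a knave.

Verification:
- Henry (knave) says "Jack and I are different types" - this is FALSE (a lie) because Henry is a knave and Jack is a knave.
- Jack (knave) says "At least one of us is a knight" - this is FALSE (a lie) because no one is a knight.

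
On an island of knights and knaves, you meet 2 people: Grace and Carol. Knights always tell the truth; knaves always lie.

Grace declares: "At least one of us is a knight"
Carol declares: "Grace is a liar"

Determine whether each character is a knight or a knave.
Grace is a knight.
Carol is a knave.

Verification:
- Grace (knight) says "At least one of us is a knight" - this is TRUE because Grace is a knight.
- Carol (knave) says "Grace is a liar" - this is FALSE (a lie) because Grace is a knight.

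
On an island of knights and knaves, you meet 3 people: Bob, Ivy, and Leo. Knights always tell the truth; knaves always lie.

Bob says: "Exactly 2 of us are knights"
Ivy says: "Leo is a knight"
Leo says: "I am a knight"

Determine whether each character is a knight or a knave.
Bob is a knave.
Ivy is a knave.
Leo is a knave.

Verification:
- Bob (knave) says "Exactly 2 of us are knights" - this is FALSE (a lie) because there are 0 knights.
- Ivy (knave) says "Leo is a knight" - this is FALSE (a lie) because Leo is a knave.
- Leo (knave) says "I am a knight" - this is FALSE (a lie) because Leo is a knave.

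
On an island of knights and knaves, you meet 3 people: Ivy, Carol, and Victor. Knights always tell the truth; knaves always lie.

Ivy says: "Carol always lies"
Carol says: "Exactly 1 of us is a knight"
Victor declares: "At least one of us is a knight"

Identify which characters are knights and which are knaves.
Ivy is a knight.
Carol is a knave.
Victor is a knight.

Verification:
- Ivy (knight) says "Carol always lies" - this is TRUE because Carol is a knave.
- Carol (knave) says "Exactly 1 of us is a knight" - this is FALSE (a lie) because there are 2 knights.
- Victor (knight) says "At least one of us is a knight" - this is TRUE because Ivy and Victor are knights.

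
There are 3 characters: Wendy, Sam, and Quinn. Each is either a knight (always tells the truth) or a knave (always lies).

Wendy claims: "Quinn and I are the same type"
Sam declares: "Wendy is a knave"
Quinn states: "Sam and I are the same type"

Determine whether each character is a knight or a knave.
Wendy is a knave.
Sam is a knight.
Quinn is a knight.

Verification:
- Wendy (knave) says "Quinn and I are the same type" - this is FALSE (a lie) because Wendy is a knave and Quinn is a knight.
- Sam (knight) says "Wendy is a knave" - this is TRUE because Wendy is a knave.
- Quinn (knight) says "Sam and I are the same type" - this is TRUE because Quinn is a knight and Sam is a knight.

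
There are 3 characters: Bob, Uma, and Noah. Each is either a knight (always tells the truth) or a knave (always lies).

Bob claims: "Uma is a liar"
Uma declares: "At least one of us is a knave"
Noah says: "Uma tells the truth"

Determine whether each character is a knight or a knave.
Bob is a knave.
Uma is a knight.
Noah is a knight.

Verification:
- Bob (knave) says "Uma is a liar" - this is FALSE (a lie) because Uma is a knight.
- Uma (knight) says "At least one of us is a knave" - this is TRUE because Bob is a knave.
- Noah (knight) says "Uma tells the truth" - this is TRUE because Uma is a knight.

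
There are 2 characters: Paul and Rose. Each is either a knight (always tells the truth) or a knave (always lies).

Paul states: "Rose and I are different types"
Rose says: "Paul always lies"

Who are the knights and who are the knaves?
Paul is a knight.
Rose is a knave.

Verification:
- Paul (knight) says "Rose and I are different types" - this is TRUE because Paul is a knight and Rose is a knave.
- Rose (knave) says "Paul always lies" - this is FALSE (a lie) because Paul is a knight.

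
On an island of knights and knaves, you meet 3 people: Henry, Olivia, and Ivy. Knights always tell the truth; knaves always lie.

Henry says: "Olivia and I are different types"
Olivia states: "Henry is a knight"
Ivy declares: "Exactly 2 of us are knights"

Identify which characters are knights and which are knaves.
Henry is a knave.
Olivia is a knave.
Ivy is a knave.

Verification:
- Henry (knave) says "Olivia and I are different types" - this is FALSE (a lie) because Henry is a knave and Olivia is a knave.
- Olivia (knave) says "Henry is a knight" - this is FALSE (a lie) because Henry is a knave.
- Ivy (knave) says "Exactly 2 of us are knights" - this is FALSE (a lie) because there are 0 knights.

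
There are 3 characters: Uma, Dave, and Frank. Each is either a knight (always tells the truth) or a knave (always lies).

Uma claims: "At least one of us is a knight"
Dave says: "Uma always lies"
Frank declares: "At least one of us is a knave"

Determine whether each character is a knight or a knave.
Uma is a knight.
Dave is a knave.
Frank is a knight.

Verification:
- Uma (knight) says "At least one of us is a knight" - this is TRUE because Uma and Frank are knights.
- Dave (knave) says "Uma always lies" - this is FALSE (a lie) because Uma is a knight.
- Frank (knight) says "At least one of us is a knave" - this is TRUE because Dave is a knave.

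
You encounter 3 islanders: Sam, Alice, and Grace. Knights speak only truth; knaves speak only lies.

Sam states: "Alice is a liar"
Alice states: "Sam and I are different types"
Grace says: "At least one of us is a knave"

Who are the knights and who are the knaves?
Sam is a knave.
Alice is a knight.
Grace is a knight.

Verification:
- Sam (knave) says "Alice is a liar" - this is FALSE (a lie) because Alice is a knight.
- Alice (knight) says "Sam and I are different types" - this is TRUE because Alice is a knight and Sam is a knave.
- Grace (knight) says "At least one of us is a knave" - this is TRUE because Sam is a knave.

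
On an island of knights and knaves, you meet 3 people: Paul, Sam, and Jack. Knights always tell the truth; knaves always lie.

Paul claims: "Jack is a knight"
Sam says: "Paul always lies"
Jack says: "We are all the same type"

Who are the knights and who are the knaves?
Paul is a knave.
Sam is a knight.
Jack is a knave.

Verification:
- Paul (knave) says "Jack is a knight" - this is FALSE (a lie) because Jack is a knave.
- Sam (knight) says "Paul always lies" - this is TRUE because Paul is a knave.
- Jack (knave) says "We are all the same type" - this is FALSE (a lie) because Sam is a knight and Paul and Jack are knaves.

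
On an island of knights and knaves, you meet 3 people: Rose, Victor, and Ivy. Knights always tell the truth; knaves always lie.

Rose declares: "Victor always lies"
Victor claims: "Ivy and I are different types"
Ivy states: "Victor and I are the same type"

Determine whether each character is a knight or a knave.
Rose is a knave.
Victor is a knight.
Ivy is a knave.

Verification:
- Rose (knave) says "Victor always lies" - this is FALSE (a lie) because Victor is a knight.
- Victor (knight) says "Ivy and I are different types" - this is TRUE because Victor is a knight and Ivy is a knave.
- Ivy (knave) says "Victor and I are the same type" - this is FALSE (a lie) because Ivy is a knave and Victor is a knight.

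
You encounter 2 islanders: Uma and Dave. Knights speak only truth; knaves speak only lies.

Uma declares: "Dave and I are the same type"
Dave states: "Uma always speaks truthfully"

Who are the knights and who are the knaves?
Uma is a knight.
Dave is a knight.

Verification:
- Uma (knight) says "Dave and I are the same type" - this is TRUE because Uma is a knight and Dave is a knight.
- Dave (knight) says "Uma always speaks truthfully" - this is TRUE because Uma is a knight.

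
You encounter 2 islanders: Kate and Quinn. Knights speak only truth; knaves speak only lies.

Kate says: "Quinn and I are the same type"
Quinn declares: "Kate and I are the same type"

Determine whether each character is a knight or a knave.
Kate is a knight.
Quinn is a knight.

Verification:
- Kate (knight) says "Quinn and I are the same type" - this is TRUE because Kate is a knight and Quinn is a knight.
- Quinn (knight) says "Kate and I are the same type" - this is TRUE because Quinn is a knight and Kate is a knight.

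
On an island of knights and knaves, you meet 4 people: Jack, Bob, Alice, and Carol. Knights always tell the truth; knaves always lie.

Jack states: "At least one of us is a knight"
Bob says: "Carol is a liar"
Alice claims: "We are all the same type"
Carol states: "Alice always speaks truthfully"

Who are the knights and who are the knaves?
Jack is a knight.
Bob is a knight.
Alice is a knave.
Carol is a knave.

Verification:
- Jack (knight) says "At least one of us is a knight" - this is TRUE because Jack and Bob are knights.
- Bob (knight) says "Carol is a liar" - this is TRUE because Carol is a knave.
- Alice (knave) says "We are all the same type" - this is FALSE (a lie) because Jack and Bob are knights and Alice and Carol are knaves.
- Carol (knave) says "Alice always speaks truthfully" - this is FALSE (a lie) because Alice is a knave.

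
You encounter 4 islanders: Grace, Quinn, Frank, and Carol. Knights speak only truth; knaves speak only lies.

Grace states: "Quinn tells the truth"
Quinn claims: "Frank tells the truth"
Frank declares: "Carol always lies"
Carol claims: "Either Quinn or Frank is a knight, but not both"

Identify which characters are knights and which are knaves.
Grace is a knight.
Quinn is a knight.
Frank is a knight.
Carol is a knave.

Verification:
- Grace (knight) says "Quinn tells the truth" - this is TRUE because Quinn is a knight.
- Quinn (knight) says "Frank tells the truth" - this is TRUE because Frank is a knight.
- Frank (knight) says "Carol always lies" - this is TRUE because Carol is a knave.
- Carol (knave) says "Either Quinn or Frank is a knight, but not both" - this is FALSE (a lie) because Quinn is a knight and Frank is a knight.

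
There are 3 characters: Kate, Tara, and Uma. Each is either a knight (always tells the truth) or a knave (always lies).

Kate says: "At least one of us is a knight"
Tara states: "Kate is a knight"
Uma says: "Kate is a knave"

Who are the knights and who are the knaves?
Kate is a knight.
Tara is a knight.
Uma is a knave.

Verification:
- Kate (knight) says "At least one of us is a knight" - this is TRUE because Kate and Tara are knights.
- Tara (knight) says "Kate is a knight" - this is TRUE because Kate is a knight.
- Uma (knave) says "Kate is a knave" - this is FALSE (a lie) because Kate is a knight.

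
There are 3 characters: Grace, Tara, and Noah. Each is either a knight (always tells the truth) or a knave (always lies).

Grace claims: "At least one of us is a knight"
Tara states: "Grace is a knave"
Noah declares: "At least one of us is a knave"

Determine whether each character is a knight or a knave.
Grace is a knight.
Tara is a knave.
Noah is a knight.

Verification:
- Grace (knight) says "At least one of us is a knight" - this is TRUE because Grace and Noah are knights.
- Tara (knave) says "Grace is a knave" - this is FALSE (a lie) because Grace is a knight.
- Noah (knight) says "At least one of us is a knave" - this is TRUE because Tara is a knave.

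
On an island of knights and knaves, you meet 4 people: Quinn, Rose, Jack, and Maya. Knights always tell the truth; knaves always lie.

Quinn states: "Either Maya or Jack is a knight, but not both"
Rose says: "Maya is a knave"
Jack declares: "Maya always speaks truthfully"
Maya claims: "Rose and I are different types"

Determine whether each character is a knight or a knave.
Quinn is a knave.
Rose is a knave.
Jack is a knight.
Maya is a knight.

Verification:
- Quinn (knave) says "Either Maya or Jack is a knight, but not both" - this is FALSE (a lie) because Maya is a knight and Jack is a knight.
- Rose (knave) says "Maya is a knave" - this is FALSE (a lie) because Maya is a knight.
- Jack (knight) says "Maya always speaks truthfully" - this is TRUE because Maya is a knight.
- Maya (knight) says "Rose and I are different types" - this is TRUE because Maya is a knight and Rose is a knave.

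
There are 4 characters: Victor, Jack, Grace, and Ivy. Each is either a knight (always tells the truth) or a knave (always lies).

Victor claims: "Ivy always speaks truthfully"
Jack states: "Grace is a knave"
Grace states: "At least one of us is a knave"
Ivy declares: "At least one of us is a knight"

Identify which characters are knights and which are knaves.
Victor is a knight.
Jack is a knave.
Grace is a knight.
Ivy is a knight.

Verification:
- Victor (knight) says "Ivy always speaks truthfully" - this is TRUE because Ivy is a knight.
- Jack (knave) says "Grace is a knave" - this is FALSE (a lie) because Grace is a knight.
- Grace (knight) says "At least one of us is a knave" - this is TRUE because Jack is a knave.
- Ivy (knight) says "At least one of us is a knight" - this is TRUE because Victor, Grace, and Ivy are knights.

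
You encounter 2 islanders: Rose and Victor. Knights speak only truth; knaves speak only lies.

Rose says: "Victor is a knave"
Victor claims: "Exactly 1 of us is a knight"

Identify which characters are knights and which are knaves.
Rose is a knave.
Victor is a knight.

Verification:
- Rose (knave) says "Victor is a knave" - this is FALSE (a lie) because Victor is a knight.
- Victor (knight) says "Exactly 1 of us is a knight" - this is TRUE because there are 1 knights.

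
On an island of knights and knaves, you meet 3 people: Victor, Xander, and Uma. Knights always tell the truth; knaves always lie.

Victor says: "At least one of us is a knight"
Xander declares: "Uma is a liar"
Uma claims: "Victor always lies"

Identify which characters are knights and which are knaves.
Victor is a knight.
Xander is a knight.
Uma is a knave.

Verification:
- Victor (knight) says "At least one of us is a knight" - this is TRUE because Victor and Xander are knights.
- Xander (knight) says "Uma is a liar" - this is TRUE because Uma is a knave.
- Uma (knave) says "Victor always lies" - this is FALSE (a lie) because Victor is a knight.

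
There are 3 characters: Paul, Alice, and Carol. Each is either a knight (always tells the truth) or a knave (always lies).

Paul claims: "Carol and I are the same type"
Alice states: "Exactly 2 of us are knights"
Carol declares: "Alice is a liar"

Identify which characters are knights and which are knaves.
Paul is a knave.
Alice is a knave.
Carol is a knight.

Verification:
- Paul (knave) says "Carol and I are the same type" - this is FALSE (a lie) because Paul is a knave and Carol is a knight.
- Alice (knave) says "Exactly 2 of us are knights" - this is FALSE (a lie) because there are 1 knights.
- Carol (knight) says "Alice is a liar" - this is TRUE because Alice is a knave.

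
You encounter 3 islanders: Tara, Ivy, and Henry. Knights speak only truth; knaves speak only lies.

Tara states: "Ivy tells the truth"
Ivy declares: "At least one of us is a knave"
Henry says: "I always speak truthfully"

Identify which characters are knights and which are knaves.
Tara is a knight.
Ivy is a knight.
Henry is a knave.

Verification:
- Tara (knight) says "Ivy tells the truth" - this is TRUE because Ivy is a knight.
- Ivy (knight) says "At least one of us is a knave" - this is TRUE because Henry is a knave.
- Henry (knave) says "I always speak truthfully" - this is FALSE (a lie) because Henry is a knave.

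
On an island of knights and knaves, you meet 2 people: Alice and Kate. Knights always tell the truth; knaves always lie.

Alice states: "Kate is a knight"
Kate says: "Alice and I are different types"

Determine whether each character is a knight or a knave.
Alice is a knave.
Kate is a knave.

Verification:
- Alice (knave) says "Kate is a knight" - this is FALSE (a lie) because Kate is a knave.
- Kate (knave) says "Alice and I are different types" - this is FALSE (a lie) because Kate is a knave and Alice is a knave.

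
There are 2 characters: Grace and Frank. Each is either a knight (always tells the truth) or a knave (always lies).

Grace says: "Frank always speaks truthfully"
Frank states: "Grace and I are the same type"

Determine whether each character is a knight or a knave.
Grace is a knight.
Frank is a knight.

Verification:
- Grace (knight) says "Frank always speaks truthfully" - this is TRUE because Frank is a knight.
- Frank (knight) says "Grace and I are the same type" - this is TRUE because Frank is a knight and Grace is a knight.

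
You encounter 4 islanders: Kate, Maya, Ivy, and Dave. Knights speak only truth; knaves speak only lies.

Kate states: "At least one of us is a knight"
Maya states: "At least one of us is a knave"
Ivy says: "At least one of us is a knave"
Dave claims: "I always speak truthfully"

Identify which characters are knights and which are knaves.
Kate is a knight.
Maya is a knight.
Ivy is a knight.
Dave is a knave.

Verification:
- Kate (knight) says "At least one of us is a knight" - this is TRUE because Kate, Maya, and Ivy are knights.
- Maya (knight) says "At least one of us is a knave" - this is TRUE because Dave is a knave.
- Ivy (knight) says "At least one of us is a knave" - this is TRUE because Dave is a knave.
- Dave (knave) says "I always speak truthfully" - this is FALSE (a lie) because Dave is a knave.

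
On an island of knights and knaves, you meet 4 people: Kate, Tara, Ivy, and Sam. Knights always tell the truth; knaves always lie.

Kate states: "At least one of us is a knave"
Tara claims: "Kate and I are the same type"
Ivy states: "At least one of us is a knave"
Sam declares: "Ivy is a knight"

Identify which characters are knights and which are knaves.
Kate is a knight.
Tara is a knave.
Ivy is a knight.
Sam is a knight.

Verification:
- Kate (knight) says "At least one of us is a knave" - this is TRUE because Tara is a knave.
- Tara (knave) says "Kate and I are the same type" - this is FALSE (a lie) because Tara is a knave and Kate is a knight.
- Ivy (knight) says "At least one of us is a knave" - this is TRUE because Tara is a knave.
- Sam (knight) says "Ivy is a knight" - this is TRUE because Ivy is a knight.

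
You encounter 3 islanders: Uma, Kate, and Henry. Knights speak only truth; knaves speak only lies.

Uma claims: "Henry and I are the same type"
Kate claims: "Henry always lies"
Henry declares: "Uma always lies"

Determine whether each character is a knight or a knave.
Uma is a knave.
Kate is a knave.
Henry is a knight.

Verification:
- Uma (knave) says "Henry and I are the same type" - this is FALSE (a lie) because Uma is a knave and Henry is a knight.
- Kate (knave) says "Henry always lies" - this is FALSE (a lie) because Henry is a knight.
- Henry (knight) says "Uma always lies" - this is TRUE because Uma is a knave.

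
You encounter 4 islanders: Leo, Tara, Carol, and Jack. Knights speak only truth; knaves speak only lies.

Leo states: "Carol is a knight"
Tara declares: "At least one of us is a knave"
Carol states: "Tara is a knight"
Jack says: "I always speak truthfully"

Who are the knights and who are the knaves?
Leo is a knight.
Tara is a knight.
Carol is a knight.
Jack is a knave.

Verification:
- Leo (knight) says "Carol is a knight" - this is TRUE because Carol is a knight.
- Tara (knight) says "At least one of us is a knave" - this is TRUE because Jack is a knave.
- Carol (knight) says "Tara is a knight" - this is TRUE because Tara is a knight.
- Jack (knave) says "I always speak truthfully" - this is FALSE (a lie) because Jack is a knave.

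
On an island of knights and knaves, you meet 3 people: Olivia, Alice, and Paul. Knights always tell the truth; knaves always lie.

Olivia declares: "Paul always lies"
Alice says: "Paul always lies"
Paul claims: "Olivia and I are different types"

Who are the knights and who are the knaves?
Olivia is a knave.
Alice is a knave.
Paul is a knight.

Verification:
- Olivia (knave) says "Paul always lies" - this is FALSE (a lie) because Paul is a knight.
- Alice (knave) says "Paul always lies" - this is FALSE (a lie) because Paul is a knight.
- Paul (knight) says "Olivia and I are different types" - this is TRUE because Paul is a knight and Olivia is a knave.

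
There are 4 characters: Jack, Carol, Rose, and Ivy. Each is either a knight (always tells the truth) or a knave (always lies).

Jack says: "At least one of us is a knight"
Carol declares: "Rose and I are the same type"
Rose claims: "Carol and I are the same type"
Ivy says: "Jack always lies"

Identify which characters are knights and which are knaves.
Jack is a knight.
Carol is a knight.
Rose is a knight.
Ivy is a knave.

Verification:
- Jack (knight) says "At least one of us is a knight" - this is TRUE because Jack, Carol, and Rose are knights.
- Carol (knight) says "Rose and I are the same type" - this is TRUE because Carol is a knight and Rose is a knight.
- Rose (knight) says "Carol and I are the same type" - this is TRUE because Rose is a knight and Carol is a knight.
- Ivy (knave) says "Jack always lies" - this is FALSE (a lie) because Jack is a knight.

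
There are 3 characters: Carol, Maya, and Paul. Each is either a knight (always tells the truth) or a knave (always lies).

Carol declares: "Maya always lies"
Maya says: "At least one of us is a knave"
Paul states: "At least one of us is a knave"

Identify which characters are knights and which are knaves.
Carol is a knave.
Maya is a knight.
Paul is a knight.

Verification:
- Carol (knave) says "Maya always lies" - this is FALSE (a lie) because Maya is a knight.
- Maya (knight) says "At least one of us is a knave" - this is TRUE because Carol is a knave.
- Paul (knight) says "At least one of us is a knave" - this is TRUE because Carol is a knave.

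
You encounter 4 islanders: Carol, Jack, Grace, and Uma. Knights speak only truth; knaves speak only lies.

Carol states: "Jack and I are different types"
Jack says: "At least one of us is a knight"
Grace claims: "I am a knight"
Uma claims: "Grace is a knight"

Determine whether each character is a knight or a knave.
Carol is a knave.
Jack is a knave.
Grace is a knave.
Uma is a knave.

Verification:
- Carol (knave) says "Jack and I are different types" - this is FALSE (a lie) because Carol is a knave and Jack is a knave.
- Jack (knave) says "At least one of us is a knight" - this is FALSE (a lie) because no one is a knight.
- Grace (knave) says "I am a knight" - this is FALSE (a lie) because Grace is a knave.
- Uma (knave) says "Grace is a knight" - this is FALSE (a lie) because Grace is a knave.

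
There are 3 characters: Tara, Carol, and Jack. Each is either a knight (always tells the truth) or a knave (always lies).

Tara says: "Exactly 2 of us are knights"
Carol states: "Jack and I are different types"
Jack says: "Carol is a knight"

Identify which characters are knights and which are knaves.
Tara is a knave.
Carol is a knave.
Jack is a knave.

Verification:
- Tara (knave) says "Exactly 2 of us are knights" - this is FALSE (a lie) because there are 0 knights.
- Carol (knave) says "Jack and I are different types" - this is FALSE (a lie) because Carol is a knave and Jack is a knave.
- Jack (knave) says "Carol is a knight" - this is FALSE (a lie) because Carol is a knave.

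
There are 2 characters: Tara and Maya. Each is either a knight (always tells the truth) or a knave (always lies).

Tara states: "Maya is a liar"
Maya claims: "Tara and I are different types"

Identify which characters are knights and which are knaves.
Tara is a knave.
Maya is a knight.

Verification:
- Tara (knave) says "Maya is a liar" - this is FALSE (a lie) because Maya is a knight.
- Maya (knight) says "Tara and I are different types" - this is TRUE because Maya is a knight and Tara is a knave.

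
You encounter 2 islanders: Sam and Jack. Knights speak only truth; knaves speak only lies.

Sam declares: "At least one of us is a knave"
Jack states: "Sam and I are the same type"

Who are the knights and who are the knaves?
Sam is a knight.
Jack is a knave.

Verification:
- Sam (knight) says "At least one of us is a knave" - this is TRUE because Jack is a knave.
- Jack (knave) says "Sam and I are the same type" - this is FALSE (a lie) because Jack is a knave and Sam is a knight.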